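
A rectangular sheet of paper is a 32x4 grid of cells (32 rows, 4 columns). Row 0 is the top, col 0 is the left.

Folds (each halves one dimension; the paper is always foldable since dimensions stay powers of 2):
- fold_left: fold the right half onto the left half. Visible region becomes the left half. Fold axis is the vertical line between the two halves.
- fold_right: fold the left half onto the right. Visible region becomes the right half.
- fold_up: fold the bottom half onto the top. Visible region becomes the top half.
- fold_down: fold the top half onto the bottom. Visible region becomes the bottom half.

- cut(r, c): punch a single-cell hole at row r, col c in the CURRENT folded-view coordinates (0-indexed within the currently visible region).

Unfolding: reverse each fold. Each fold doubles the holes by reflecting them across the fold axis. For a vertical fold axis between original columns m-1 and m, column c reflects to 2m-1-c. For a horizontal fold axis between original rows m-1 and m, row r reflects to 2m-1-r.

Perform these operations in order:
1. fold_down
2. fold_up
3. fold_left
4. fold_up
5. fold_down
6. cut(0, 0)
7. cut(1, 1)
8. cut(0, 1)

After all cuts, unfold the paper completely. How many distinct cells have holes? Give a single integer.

Op 1 fold_down: fold axis h@16; visible region now rows[16,32) x cols[0,4) = 16x4
Op 2 fold_up: fold axis h@24; visible region now rows[16,24) x cols[0,4) = 8x4
Op 3 fold_left: fold axis v@2; visible region now rows[16,24) x cols[0,2) = 8x2
Op 4 fold_up: fold axis h@20; visible region now rows[16,20) x cols[0,2) = 4x2
Op 5 fold_down: fold axis h@18; visible region now rows[18,20) x cols[0,2) = 2x2
Op 6 cut(0, 0): punch at orig (18,0); cuts so far [(18, 0)]; region rows[18,20) x cols[0,2) = 2x2
Op 7 cut(1, 1): punch at orig (19,1); cuts so far [(18, 0), (19, 1)]; region rows[18,20) x cols[0,2) = 2x2
Op 8 cut(0, 1): punch at orig (18,1); cuts so far [(18, 0), (18, 1), (19, 1)]; region rows[18,20) x cols[0,2) = 2x2
Unfold 1 (reflect across h@18): 6 holes -> [(16, 1), (17, 0), (17, 1), (18, 0), (18, 1), (19, 1)]
Unfold 2 (reflect across h@20): 12 holes -> [(16, 1), (17, 0), (17, 1), (18, 0), (18, 1), (19, 1), (20, 1), (21, 0), (21, 1), (22, 0), (22, 1), (23, 1)]
Unfold 3 (reflect across v@2): 24 holes -> [(16, 1), (16, 2), (17, 0), (17, 1), (17, 2), (17, 3), (18, 0), (18, 1), (18, 2), (18, 3), (19, 1), (19, 2), (20, 1), (20, 2), (21, 0), (21, 1), (21, 2), (21, 3), (22, 0), (22, 1), (22, 2), (22, 3), (23, 1), (23, 2)]
Unfold 4 (reflect across h@24): 48 holes -> [(16, 1), (16, 2), (17, 0), (17, 1), (17, 2), (17, 3), (18, 0), (18, 1), (18, 2), (18, 3), (19, 1), (19, 2), (20, 1), (20, 2), (21, 0), (21, 1), (21, 2), (21, 3), (22, 0), (22, 1), (22, 2), (22, 3), (23, 1), (23, 2), (24, 1), (24, 2), (25, 0), (25, 1), (25, 2), (25, 3), (26, 0), (26, 1), (26, 2), (26, 3), (27, 1), (27, 2), (28, 1), (28, 2), (29, 0), (29, 1), (29, 2), (29, 3), (30, 0), (30, 1), (30, 2), (30, 3), (31, 1), (31, 2)]
Unfold 5 (reflect across h@16): 96 holes -> [(0, 1), (0, 2), (1, 0), (1, 1), (1, 2), (1, 3), (2, 0), (2, 1), (2, 2), (2, 3), (3, 1), (3, 2), (4, 1), (4, 2), (5, 0), (5, 1), (5, 2), (5, 3), (6, 0), (6, 1), (6, 2), (6, 3), (7, 1), (7, 2), (8, 1), (8, 2), (9, 0), (9, 1), (9, 2), (9, 3), (10, 0), (10, 1), (10, 2), (10, 3), (11, 1), (11, 2), (12, 1), (12, 2), (13, 0), (13, 1), (13, 2), (13, 3), (14, 0), (14, 1), (14, 2), (14, 3), (15, 1), (15, 2), (16, 1), (16, 2), (17, 0), (17, 1), (17, 2), (17, 3), (18, 0), (18, 1), (18, 2), (18, 3), (19, 1), (19, 2), (20, 1), (20, 2), (21, 0), (21, 1), (21, 2), (21, 3), (22, 0), (22, 1), (22, 2), (22, 3), (23, 1), (23, 2), (24, 1), (24, 2), (25, 0), (25, 1), (25, 2), (25, 3), (26, 0), (26, 1), (26, 2), (26, 3), (27, 1), (27, 2), (28, 1), (28, 2), (29, 0), (29, 1), (29, 2), (29, 3), (30, 0), (30, 1), (30, 2), (30, 3), (31, 1), (31, 2)]

Answer: 96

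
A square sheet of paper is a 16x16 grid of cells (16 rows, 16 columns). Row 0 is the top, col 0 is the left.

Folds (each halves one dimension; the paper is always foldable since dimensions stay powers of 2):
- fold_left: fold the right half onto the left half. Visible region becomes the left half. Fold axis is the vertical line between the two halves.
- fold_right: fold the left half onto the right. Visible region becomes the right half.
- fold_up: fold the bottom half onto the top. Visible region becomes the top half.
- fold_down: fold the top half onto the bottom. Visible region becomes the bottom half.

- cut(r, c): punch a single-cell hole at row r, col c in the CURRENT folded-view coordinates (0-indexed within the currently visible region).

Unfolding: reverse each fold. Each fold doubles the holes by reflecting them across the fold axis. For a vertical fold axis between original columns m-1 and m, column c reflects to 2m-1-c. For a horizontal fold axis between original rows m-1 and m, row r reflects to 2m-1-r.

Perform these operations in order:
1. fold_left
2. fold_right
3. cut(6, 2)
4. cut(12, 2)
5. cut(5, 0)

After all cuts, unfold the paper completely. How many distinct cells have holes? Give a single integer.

Op 1 fold_left: fold axis v@8; visible region now rows[0,16) x cols[0,8) = 16x8
Op 2 fold_right: fold axis v@4; visible region now rows[0,16) x cols[4,8) = 16x4
Op 3 cut(6, 2): punch at orig (6,6); cuts so far [(6, 6)]; region rows[0,16) x cols[4,8) = 16x4
Op 4 cut(12, 2): punch at orig (12,6); cuts so far [(6, 6), (12, 6)]; region rows[0,16) x cols[4,8) = 16x4
Op 5 cut(5, 0): punch at orig (5,4); cuts so far [(5, 4), (6, 6), (12, 6)]; region rows[0,16) x cols[4,8) = 16x4
Unfold 1 (reflect across v@4): 6 holes -> [(5, 3), (5, 4), (6, 1), (6, 6), (12, 1), (12, 6)]
Unfold 2 (reflect across v@8): 12 holes -> [(5, 3), (5, 4), (5, 11), (5, 12), (6, 1), (6, 6), (6, 9), (6, 14), (12, 1), (12, 6), (12, 9), (12, 14)]

Answer: 12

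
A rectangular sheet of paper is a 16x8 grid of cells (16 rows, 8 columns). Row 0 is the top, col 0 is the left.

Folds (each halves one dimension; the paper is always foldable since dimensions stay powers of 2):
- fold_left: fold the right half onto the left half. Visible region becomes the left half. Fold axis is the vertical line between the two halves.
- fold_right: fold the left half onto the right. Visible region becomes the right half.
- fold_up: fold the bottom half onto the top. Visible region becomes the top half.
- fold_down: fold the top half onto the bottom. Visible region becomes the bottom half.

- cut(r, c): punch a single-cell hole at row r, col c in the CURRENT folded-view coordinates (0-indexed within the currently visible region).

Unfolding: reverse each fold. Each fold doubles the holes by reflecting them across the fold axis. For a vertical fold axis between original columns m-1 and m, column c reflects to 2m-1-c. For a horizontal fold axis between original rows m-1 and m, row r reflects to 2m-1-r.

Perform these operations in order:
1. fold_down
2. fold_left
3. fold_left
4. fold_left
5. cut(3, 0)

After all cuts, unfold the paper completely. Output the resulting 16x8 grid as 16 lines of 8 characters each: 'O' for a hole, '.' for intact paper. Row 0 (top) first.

Op 1 fold_down: fold axis h@8; visible region now rows[8,16) x cols[0,8) = 8x8
Op 2 fold_left: fold axis v@4; visible region now rows[8,16) x cols[0,4) = 8x4
Op 3 fold_left: fold axis v@2; visible region now rows[8,16) x cols[0,2) = 8x2
Op 4 fold_left: fold axis v@1; visible region now rows[8,16) x cols[0,1) = 8x1
Op 5 cut(3, 0): punch at orig (11,0); cuts so far [(11, 0)]; region rows[8,16) x cols[0,1) = 8x1
Unfold 1 (reflect across v@1): 2 holes -> [(11, 0), (11, 1)]
Unfold 2 (reflect across v@2): 4 holes -> [(11, 0), (11, 1), (11, 2), (11, 3)]
Unfold 3 (reflect across v@4): 8 holes -> [(11, 0), (11, 1), (11, 2), (11, 3), (11, 4), (11, 5), (11, 6), (11, 7)]
Unfold 4 (reflect across h@8): 16 holes -> [(4, 0), (4, 1), (4, 2), (4, 3), (4, 4), (4, 5), (4, 6), (4, 7), (11, 0), (11, 1), (11, 2), (11, 3), (11, 4), (11, 5), (11, 6), (11, 7)]

Answer: ........
........
........
........
OOOOOOOO
........
........
........
........
........
........
OOOOOOOO
........
........
........
........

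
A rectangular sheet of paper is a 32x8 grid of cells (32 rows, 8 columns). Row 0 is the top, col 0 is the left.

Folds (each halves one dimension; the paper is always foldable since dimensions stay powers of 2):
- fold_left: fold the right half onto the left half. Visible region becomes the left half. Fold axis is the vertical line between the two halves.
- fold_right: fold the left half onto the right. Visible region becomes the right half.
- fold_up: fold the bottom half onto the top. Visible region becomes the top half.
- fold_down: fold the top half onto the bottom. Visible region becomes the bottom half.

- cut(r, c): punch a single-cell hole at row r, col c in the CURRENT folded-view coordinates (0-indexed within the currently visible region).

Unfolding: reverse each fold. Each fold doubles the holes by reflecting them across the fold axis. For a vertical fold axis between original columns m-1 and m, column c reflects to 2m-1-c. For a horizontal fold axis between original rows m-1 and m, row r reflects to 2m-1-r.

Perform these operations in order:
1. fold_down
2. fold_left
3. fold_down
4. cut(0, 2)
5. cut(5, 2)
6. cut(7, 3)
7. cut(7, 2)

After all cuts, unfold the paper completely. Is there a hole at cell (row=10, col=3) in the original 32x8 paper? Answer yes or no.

Op 1 fold_down: fold axis h@16; visible region now rows[16,32) x cols[0,8) = 16x8
Op 2 fold_left: fold axis v@4; visible region now rows[16,32) x cols[0,4) = 16x4
Op 3 fold_down: fold axis h@24; visible region now rows[24,32) x cols[0,4) = 8x4
Op 4 cut(0, 2): punch at orig (24,2); cuts so far [(24, 2)]; region rows[24,32) x cols[0,4) = 8x4
Op 5 cut(5, 2): punch at orig (29,2); cuts so far [(24, 2), (29, 2)]; region rows[24,32) x cols[0,4) = 8x4
Op 6 cut(7, 3): punch at orig (31,3); cuts so far [(24, 2), (29, 2), (31, 3)]; region rows[24,32) x cols[0,4) = 8x4
Op 7 cut(7, 2): punch at orig (31,2); cuts so far [(24, 2), (29, 2), (31, 2), (31, 3)]; region rows[24,32) x cols[0,4) = 8x4
Unfold 1 (reflect across h@24): 8 holes -> [(16, 2), (16, 3), (18, 2), (23, 2), (24, 2), (29, 2), (31, 2), (31, 3)]
Unfold 2 (reflect across v@4): 16 holes -> [(16, 2), (16, 3), (16, 4), (16, 5), (18, 2), (18, 5), (23, 2), (23, 5), (24, 2), (24, 5), (29, 2), (29, 5), (31, 2), (31, 3), (31, 4), (31, 5)]
Unfold 3 (reflect across h@16): 32 holes -> [(0, 2), (0, 3), (0, 4), (0, 5), (2, 2), (2, 5), (7, 2), (7, 5), (8, 2), (8, 5), (13, 2), (13, 5), (15, 2), (15, 3), (15, 4), (15, 5), (16, 2), (16, 3), (16, 4), (16, 5), (18, 2), (18, 5), (23, 2), (23, 5), (24, 2), (24, 5), (29, 2), (29, 5), (31, 2), (31, 3), (31, 4), (31, 5)]
Holes: [(0, 2), (0, 3), (0, 4), (0, 5), (2, 2), (2, 5), (7, 2), (7, 5), (8, 2), (8, 5), (13, 2), (13, 5), (15, 2), (15, 3), (15, 4), (15, 5), (16, 2), (16, 3), (16, 4), (16, 5), (18, 2), (18, 5), (23, 2), (23, 5), (24, 2), (24, 5), (29, 2), (29, 5), (31, 2), (31, 3), (31, 4), (31, 5)]

Answer: no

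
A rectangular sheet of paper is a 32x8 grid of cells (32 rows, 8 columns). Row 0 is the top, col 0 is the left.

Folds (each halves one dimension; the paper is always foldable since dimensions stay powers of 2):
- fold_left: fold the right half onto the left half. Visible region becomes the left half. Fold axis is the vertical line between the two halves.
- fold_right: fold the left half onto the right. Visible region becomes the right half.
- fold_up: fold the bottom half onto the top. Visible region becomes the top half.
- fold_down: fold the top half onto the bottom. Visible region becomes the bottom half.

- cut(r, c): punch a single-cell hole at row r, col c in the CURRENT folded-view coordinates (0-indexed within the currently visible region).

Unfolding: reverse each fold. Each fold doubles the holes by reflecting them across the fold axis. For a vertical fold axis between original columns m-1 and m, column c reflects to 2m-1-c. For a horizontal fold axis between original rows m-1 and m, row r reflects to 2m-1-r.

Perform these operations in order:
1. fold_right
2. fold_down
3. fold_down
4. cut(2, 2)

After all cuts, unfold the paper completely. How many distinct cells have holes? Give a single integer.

Op 1 fold_right: fold axis v@4; visible region now rows[0,32) x cols[4,8) = 32x4
Op 2 fold_down: fold axis h@16; visible region now rows[16,32) x cols[4,8) = 16x4
Op 3 fold_down: fold axis h@24; visible region now rows[24,32) x cols[4,8) = 8x4
Op 4 cut(2, 2): punch at orig (26,6); cuts so far [(26, 6)]; region rows[24,32) x cols[4,8) = 8x4
Unfold 1 (reflect across h@24): 2 holes -> [(21, 6), (26, 6)]
Unfold 2 (reflect across h@16): 4 holes -> [(5, 6), (10, 6), (21, 6), (26, 6)]
Unfold 3 (reflect across v@4): 8 holes -> [(5, 1), (5, 6), (10, 1), (10, 6), (21, 1), (21, 6), (26, 1), (26, 6)]

Answer: 8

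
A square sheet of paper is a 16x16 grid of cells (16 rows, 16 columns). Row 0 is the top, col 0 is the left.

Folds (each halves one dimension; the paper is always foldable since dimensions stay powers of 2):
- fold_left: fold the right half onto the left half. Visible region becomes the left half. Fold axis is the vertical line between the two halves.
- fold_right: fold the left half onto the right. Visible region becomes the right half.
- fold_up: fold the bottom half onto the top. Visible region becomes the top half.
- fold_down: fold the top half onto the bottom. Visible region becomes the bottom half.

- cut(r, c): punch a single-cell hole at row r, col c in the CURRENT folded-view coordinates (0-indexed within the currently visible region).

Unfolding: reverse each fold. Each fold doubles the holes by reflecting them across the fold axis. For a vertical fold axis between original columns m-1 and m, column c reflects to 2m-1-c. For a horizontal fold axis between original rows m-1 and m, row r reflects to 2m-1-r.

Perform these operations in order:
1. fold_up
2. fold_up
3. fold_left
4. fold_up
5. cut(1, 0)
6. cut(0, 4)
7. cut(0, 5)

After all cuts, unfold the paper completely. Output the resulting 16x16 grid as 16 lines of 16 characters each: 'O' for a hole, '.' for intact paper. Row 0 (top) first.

Answer: ....OO....OO....
O..............O
O..............O
....OO....OO....
....OO....OO....
O..............O
O..............O
....OO....OO....
....OO....OO....
O..............O
O..............O
....OO....OO....
....OO....OO....
O..............O
O..............O
....OO....OO....

Derivation:
Op 1 fold_up: fold axis h@8; visible region now rows[0,8) x cols[0,16) = 8x16
Op 2 fold_up: fold axis h@4; visible region now rows[0,4) x cols[0,16) = 4x16
Op 3 fold_left: fold axis v@8; visible region now rows[0,4) x cols[0,8) = 4x8
Op 4 fold_up: fold axis h@2; visible region now rows[0,2) x cols[0,8) = 2x8
Op 5 cut(1, 0): punch at orig (1,0); cuts so far [(1, 0)]; region rows[0,2) x cols[0,8) = 2x8
Op 6 cut(0, 4): punch at orig (0,4); cuts so far [(0, 4), (1, 0)]; region rows[0,2) x cols[0,8) = 2x8
Op 7 cut(0, 5): punch at orig (0,5); cuts so far [(0, 4), (0, 5), (1, 0)]; region rows[0,2) x cols[0,8) = 2x8
Unfold 1 (reflect across h@2): 6 holes -> [(0, 4), (0, 5), (1, 0), (2, 0), (3, 4), (3, 5)]
Unfold 2 (reflect across v@8): 12 holes -> [(0, 4), (0, 5), (0, 10), (0, 11), (1, 0), (1, 15), (2, 0), (2, 15), (3, 4), (3, 5), (3, 10), (3, 11)]
Unfold 3 (reflect across h@4): 24 holes -> [(0, 4), (0, 5), (0, 10), (0, 11), (1, 0), (1, 15), (2, 0), (2, 15), (3, 4), (3, 5), (3, 10), (3, 11), (4, 4), (4, 5), (4, 10), (4, 11), (5, 0), (5, 15), (6, 0), (6, 15), (7, 4), (7, 5), (7, 10), (7, 11)]
Unfold 4 (reflect across h@8): 48 holes -> [(0, 4), (0, 5), (0, 10), (0, 11), (1, 0), (1, 15), (2, 0), (2, 15), (3, 4), (3, 5), (3, 10), (3, 11), (4, 4), (4, 5), (4, 10), (4, 11), (5, 0), (5, 15), (6, 0), (6, 15), (7, 4), (7, 5), (7, 10), (7, 11), (8, 4), (8, 5), (8, 10), (8, 11), (9, 0), (9, 15), (10, 0), (10, 15), (11, 4), (11, 5), (11, 10), (11, 11), (12, 4), (12, 5), (12, 10), (12, 11), (13, 0), (13, 15), (14, 0), (14, 15), (15, 4), (15, 5), (15, 10), (15, 11)]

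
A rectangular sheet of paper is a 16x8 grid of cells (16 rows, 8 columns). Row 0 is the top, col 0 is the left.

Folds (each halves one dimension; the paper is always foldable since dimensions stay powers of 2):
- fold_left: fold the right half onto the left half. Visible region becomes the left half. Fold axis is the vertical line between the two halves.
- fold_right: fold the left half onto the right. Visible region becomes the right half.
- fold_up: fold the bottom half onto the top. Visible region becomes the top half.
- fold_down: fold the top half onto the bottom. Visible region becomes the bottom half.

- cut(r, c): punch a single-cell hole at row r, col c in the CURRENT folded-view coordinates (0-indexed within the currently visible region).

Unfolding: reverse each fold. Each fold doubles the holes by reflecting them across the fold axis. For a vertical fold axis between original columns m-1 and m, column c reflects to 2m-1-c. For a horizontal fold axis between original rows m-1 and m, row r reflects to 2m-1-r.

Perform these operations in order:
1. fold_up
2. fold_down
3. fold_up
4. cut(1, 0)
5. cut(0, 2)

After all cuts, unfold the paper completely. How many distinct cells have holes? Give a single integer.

Op 1 fold_up: fold axis h@8; visible region now rows[0,8) x cols[0,8) = 8x8
Op 2 fold_down: fold axis h@4; visible region now rows[4,8) x cols[0,8) = 4x8
Op 3 fold_up: fold axis h@6; visible region now rows[4,6) x cols[0,8) = 2x8
Op 4 cut(1, 0): punch at orig (5,0); cuts so far [(5, 0)]; region rows[4,6) x cols[0,8) = 2x8
Op 5 cut(0, 2): punch at orig (4,2); cuts so far [(4, 2), (5, 0)]; region rows[4,6) x cols[0,8) = 2x8
Unfold 1 (reflect across h@6): 4 holes -> [(4, 2), (5, 0), (6, 0), (7, 2)]
Unfold 2 (reflect across h@4): 8 holes -> [(0, 2), (1, 0), (2, 0), (3, 2), (4, 2), (5, 0), (6, 0), (7, 2)]
Unfold 3 (reflect across h@8): 16 holes -> [(0, 2), (1, 0), (2, 0), (3, 2), (4, 2), (5, 0), (6, 0), (7, 2), (8, 2), (9, 0), (10, 0), (11, 2), (12, 2), (13, 0), (14, 0), (15, 2)]

Answer: 16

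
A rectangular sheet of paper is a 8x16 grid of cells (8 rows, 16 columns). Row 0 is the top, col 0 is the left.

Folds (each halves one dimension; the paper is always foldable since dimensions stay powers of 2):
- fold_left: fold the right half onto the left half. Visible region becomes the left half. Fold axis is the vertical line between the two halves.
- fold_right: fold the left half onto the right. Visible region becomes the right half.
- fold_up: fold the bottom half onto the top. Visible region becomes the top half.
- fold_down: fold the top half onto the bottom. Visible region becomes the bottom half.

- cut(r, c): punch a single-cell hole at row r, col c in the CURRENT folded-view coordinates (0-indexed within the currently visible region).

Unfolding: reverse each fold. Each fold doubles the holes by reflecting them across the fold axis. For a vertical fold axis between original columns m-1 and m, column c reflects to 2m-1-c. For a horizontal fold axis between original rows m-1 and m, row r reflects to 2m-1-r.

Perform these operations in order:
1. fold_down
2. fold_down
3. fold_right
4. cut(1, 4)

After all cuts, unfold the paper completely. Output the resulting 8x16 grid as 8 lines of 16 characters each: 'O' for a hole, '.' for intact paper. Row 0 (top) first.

Op 1 fold_down: fold axis h@4; visible region now rows[4,8) x cols[0,16) = 4x16
Op 2 fold_down: fold axis h@6; visible region now rows[6,8) x cols[0,16) = 2x16
Op 3 fold_right: fold axis v@8; visible region now rows[6,8) x cols[8,16) = 2x8
Op 4 cut(1, 4): punch at orig (7,12); cuts so far [(7, 12)]; region rows[6,8) x cols[8,16) = 2x8
Unfold 1 (reflect across v@8): 2 holes -> [(7, 3), (7, 12)]
Unfold 2 (reflect across h@6): 4 holes -> [(4, 3), (4, 12), (7, 3), (7, 12)]
Unfold 3 (reflect across h@4): 8 holes -> [(0, 3), (0, 12), (3, 3), (3, 12), (4, 3), (4, 12), (7, 3), (7, 12)]

Answer: ...O........O...
................
................
...O........O...
...O........O...
................
................
...O........O...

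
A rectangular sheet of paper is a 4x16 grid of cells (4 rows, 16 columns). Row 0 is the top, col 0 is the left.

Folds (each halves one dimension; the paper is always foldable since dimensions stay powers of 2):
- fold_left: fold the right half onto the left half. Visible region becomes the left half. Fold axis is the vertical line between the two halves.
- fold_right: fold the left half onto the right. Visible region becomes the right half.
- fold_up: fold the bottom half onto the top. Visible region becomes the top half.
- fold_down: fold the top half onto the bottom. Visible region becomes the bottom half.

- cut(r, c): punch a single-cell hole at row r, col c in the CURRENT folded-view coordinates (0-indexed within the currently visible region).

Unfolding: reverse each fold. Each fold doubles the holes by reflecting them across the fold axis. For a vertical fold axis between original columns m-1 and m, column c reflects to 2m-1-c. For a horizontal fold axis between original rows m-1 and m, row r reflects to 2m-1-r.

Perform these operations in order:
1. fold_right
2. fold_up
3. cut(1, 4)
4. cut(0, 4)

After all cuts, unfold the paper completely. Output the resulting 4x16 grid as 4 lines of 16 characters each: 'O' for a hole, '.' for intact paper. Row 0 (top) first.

Op 1 fold_right: fold axis v@8; visible region now rows[0,4) x cols[8,16) = 4x8
Op 2 fold_up: fold axis h@2; visible region now rows[0,2) x cols[8,16) = 2x8
Op 3 cut(1, 4): punch at orig (1,12); cuts so far [(1, 12)]; region rows[0,2) x cols[8,16) = 2x8
Op 4 cut(0, 4): punch at orig (0,12); cuts so far [(0, 12), (1, 12)]; region rows[0,2) x cols[8,16) = 2x8
Unfold 1 (reflect across h@2): 4 holes -> [(0, 12), (1, 12), (2, 12), (3, 12)]
Unfold 2 (reflect across v@8): 8 holes -> [(0, 3), (0, 12), (1, 3), (1, 12), (2, 3), (2, 12), (3, 3), (3, 12)]

Answer: ...O........O...
...O........O...
...O........O...
...O........O...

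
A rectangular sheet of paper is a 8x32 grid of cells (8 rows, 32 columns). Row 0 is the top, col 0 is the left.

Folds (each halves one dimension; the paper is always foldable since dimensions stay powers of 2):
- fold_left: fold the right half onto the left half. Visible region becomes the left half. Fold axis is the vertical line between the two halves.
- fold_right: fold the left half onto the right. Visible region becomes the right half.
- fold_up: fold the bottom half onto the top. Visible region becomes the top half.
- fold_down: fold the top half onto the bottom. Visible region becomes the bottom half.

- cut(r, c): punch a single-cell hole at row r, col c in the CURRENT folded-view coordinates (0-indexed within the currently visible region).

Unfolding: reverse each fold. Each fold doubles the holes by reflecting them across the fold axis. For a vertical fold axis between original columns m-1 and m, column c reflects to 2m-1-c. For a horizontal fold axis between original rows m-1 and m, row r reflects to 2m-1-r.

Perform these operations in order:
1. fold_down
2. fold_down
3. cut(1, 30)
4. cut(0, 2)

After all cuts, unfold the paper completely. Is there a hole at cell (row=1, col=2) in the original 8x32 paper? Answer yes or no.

Op 1 fold_down: fold axis h@4; visible region now rows[4,8) x cols[0,32) = 4x32
Op 2 fold_down: fold axis h@6; visible region now rows[6,8) x cols[0,32) = 2x32
Op 3 cut(1, 30): punch at orig (7,30); cuts so far [(7, 30)]; region rows[6,8) x cols[0,32) = 2x32
Op 4 cut(0, 2): punch at orig (6,2); cuts so far [(6, 2), (7, 30)]; region rows[6,8) x cols[0,32) = 2x32
Unfold 1 (reflect across h@6): 4 holes -> [(4, 30), (5, 2), (6, 2), (7, 30)]
Unfold 2 (reflect across h@4): 8 holes -> [(0, 30), (1, 2), (2, 2), (3, 30), (4, 30), (5, 2), (6, 2), (7, 30)]
Holes: [(0, 30), (1, 2), (2, 2), (3, 30), (4, 30), (5, 2), (6, 2), (7, 30)]

Answer: yes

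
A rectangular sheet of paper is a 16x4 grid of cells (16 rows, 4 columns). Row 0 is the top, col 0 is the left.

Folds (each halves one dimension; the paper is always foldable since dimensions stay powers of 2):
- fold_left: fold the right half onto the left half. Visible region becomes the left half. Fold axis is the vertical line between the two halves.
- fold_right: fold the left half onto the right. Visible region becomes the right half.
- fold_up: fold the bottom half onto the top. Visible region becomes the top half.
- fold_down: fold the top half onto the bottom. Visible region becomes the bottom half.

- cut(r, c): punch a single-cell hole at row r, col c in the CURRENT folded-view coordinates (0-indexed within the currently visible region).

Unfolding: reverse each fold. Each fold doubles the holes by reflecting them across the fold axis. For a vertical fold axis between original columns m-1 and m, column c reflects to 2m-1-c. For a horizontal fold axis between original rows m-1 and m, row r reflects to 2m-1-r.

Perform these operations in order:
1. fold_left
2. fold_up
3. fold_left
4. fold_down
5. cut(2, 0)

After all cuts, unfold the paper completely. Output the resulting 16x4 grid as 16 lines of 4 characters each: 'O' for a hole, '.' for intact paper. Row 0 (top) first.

Answer: ....
OOOO
....
....
....
....
OOOO
....
....
OOOO
....
....
....
....
OOOO
....

Derivation:
Op 1 fold_left: fold axis v@2; visible region now rows[0,16) x cols[0,2) = 16x2
Op 2 fold_up: fold axis h@8; visible region now rows[0,8) x cols[0,2) = 8x2
Op 3 fold_left: fold axis v@1; visible region now rows[0,8) x cols[0,1) = 8x1
Op 4 fold_down: fold axis h@4; visible region now rows[4,8) x cols[0,1) = 4x1
Op 5 cut(2, 0): punch at orig (6,0); cuts so far [(6, 0)]; region rows[4,8) x cols[0,1) = 4x1
Unfold 1 (reflect across h@4): 2 holes -> [(1, 0), (6, 0)]
Unfold 2 (reflect across v@1): 4 holes -> [(1, 0), (1, 1), (6, 0), (6, 1)]
Unfold 3 (reflect across h@8): 8 holes -> [(1, 0), (1, 1), (6, 0), (6, 1), (9, 0), (9, 1), (14, 0), (14, 1)]
Unfold 4 (reflect across v@2): 16 holes -> [(1, 0), (1, 1), (1, 2), (1, 3), (6, 0), (6, 1), (6, 2), (6, 3), (9, 0), (9, 1), (9, 2), (9, 3), (14, 0), (14, 1), (14, 2), (14, 3)]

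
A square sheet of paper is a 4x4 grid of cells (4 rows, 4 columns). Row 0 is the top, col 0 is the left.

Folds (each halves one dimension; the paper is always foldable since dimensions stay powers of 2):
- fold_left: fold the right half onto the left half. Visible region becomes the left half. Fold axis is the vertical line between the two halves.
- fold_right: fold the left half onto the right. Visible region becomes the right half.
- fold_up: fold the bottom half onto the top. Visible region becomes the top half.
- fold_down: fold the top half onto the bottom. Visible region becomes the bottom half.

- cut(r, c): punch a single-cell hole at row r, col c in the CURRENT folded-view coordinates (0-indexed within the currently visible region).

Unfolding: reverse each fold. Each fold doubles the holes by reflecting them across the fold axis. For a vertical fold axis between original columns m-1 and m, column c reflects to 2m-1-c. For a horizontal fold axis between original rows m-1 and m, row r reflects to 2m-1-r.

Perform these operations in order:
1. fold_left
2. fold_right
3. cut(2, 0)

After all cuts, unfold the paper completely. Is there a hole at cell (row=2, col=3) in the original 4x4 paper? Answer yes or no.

Op 1 fold_left: fold axis v@2; visible region now rows[0,4) x cols[0,2) = 4x2
Op 2 fold_right: fold axis v@1; visible region now rows[0,4) x cols[1,2) = 4x1
Op 3 cut(2, 0): punch at orig (2,1); cuts so far [(2, 1)]; region rows[0,4) x cols[1,2) = 4x1
Unfold 1 (reflect across v@1): 2 holes -> [(2, 0), (2, 1)]
Unfold 2 (reflect across v@2): 4 holes -> [(2, 0), (2, 1), (2, 2), (2, 3)]
Holes: [(2, 0), (2, 1), (2, 2), (2, 3)]

Answer: yes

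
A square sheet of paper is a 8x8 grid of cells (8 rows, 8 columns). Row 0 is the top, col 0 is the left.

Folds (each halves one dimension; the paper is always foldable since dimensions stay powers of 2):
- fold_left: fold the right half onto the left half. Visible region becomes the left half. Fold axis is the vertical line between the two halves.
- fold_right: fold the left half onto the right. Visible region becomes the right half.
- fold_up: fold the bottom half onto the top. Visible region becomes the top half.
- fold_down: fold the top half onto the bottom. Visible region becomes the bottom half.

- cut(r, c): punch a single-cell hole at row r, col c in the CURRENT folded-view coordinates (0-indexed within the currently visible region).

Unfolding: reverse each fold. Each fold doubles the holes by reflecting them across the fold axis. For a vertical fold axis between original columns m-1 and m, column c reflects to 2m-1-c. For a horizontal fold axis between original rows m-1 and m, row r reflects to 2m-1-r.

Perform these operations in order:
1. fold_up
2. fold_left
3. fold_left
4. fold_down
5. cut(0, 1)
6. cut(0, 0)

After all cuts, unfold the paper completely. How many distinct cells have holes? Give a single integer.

Op 1 fold_up: fold axis h@4; visible region now rows[0,4) x cols[0,8) = 4x8
Op 2 fold_left: fold axis v@4; visible region now rows[0,4) x cols[0,4) = 4x4
Op 3 fold_left: fold axis v@2; visible region now rows[0,4) x cols[0,2) = 4x2
Op 4 fold_down: fold axis h@2; visible region now rows[2,4) x cols[0,2) = 2x2
Op 5 cut(0, 1): punch at orig (2,1); cuts so far [(2, 1)]; region rows[2,4) x cols[0,2) = 2x2
Op 6 cut(0, 0): punch at orig (2,0); cuts so far [(2, 0), (2, 1)]; region rows[2,4) x cols[0,2) = 2x2
Unfold 1 (reflect across h@2): 4 holes -> [(1, 0), (1, 1), (2, 0), (2, 1)]
Unfold 2 (reflect across v@2): 8 holes -> [(1, 0), (1, 1), (1, 2), (1, 3), (2, 0), (2, 1), (2, 2), (2, 3)]
Unfold 3 (reflect across v@4): 16 holes -> [(1, 0), (1, 1), (1, 2), (1, 3), (1, 4), (1, 5), (1, 6), (1, 7), (2, 0), (2, 1), (2, 2), (2, 3), (2, 4), (2, 5), (2, 6), (2, 7)]
Unfold 4 (reflect across h@4): 32 holes -> [(1, 0), (1, 1), (1, 2), (1, 3), (1, 4), (1, 5), (1, 6), (1, 7), (2, 0), (2, 1), (2, 2), (2, 3), (2, 4), (2, 5), (2, 6), (2, 7), (5, 0), (5, 1), (5, 2), (5, 3), (5, 4), (5, 5), (5, 6), (5, 7), (6, 0), (6, 1), (6, 2), (6, 3), (6, 4), (6, 5), (6, 6), (6, 7)]

Answer: 32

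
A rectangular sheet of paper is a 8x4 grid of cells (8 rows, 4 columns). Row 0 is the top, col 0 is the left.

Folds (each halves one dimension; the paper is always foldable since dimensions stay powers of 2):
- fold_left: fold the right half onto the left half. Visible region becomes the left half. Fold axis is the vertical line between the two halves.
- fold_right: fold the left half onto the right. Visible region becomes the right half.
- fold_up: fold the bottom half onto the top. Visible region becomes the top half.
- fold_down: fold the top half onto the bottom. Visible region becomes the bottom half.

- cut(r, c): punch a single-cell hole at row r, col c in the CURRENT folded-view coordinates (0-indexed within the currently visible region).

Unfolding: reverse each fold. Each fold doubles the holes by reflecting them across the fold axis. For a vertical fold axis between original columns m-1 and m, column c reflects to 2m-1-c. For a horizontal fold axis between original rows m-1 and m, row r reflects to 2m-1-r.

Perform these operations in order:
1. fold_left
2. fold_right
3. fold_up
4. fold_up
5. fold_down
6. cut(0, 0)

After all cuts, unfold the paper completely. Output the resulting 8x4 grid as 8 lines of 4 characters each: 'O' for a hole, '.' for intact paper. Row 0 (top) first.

Answer: OOOO
OOOO
OOOO
OOOO
OOOO
OOOO
OOOO
OOOO

Derivation:
Op 1 fold_left: fold axis v@2; visible region now rows[0,8) x cols[0,2) = 8x2
Op 2 fold_right: fold axis v@1; visible region now rows[0,8) x cols[1,2) = 8x1
Op 3 fold_up: fold axis h@4; visible region now rows[0,4) x cols[1,2) = 4x1
Op 4 fold_up: fold axis h@2; visible region now rows[0,2) x cols[1,2) = 2x1
Op 5 fold_down: fold axis h@1; visible region now rows[1,2) x cols[1,2) = 1x1
Op 6 cut(0, 0): punch at orig (1,1); cuts so far [(1, 1)]; region rows[1,2) x cols[1,2) = 1x1
Unfold 1 (reflect across h@1): 2 holes -> [(0, 1), (1, 1)]
Unfold 2 (reflect across h@2): 4 holes -> [(0, 1), (1, 1), (2, 1), (3, 1)]
Unfold 3 (reflect across h@4): 8 holes -> [(0, 1), (1, 1), (2, 1), (3, 1), (4, 1), (5, 1), (6, 1), (7, 1)]
Unfold 4 (reflect across v@1): 16 holes -> [(0, 0), (0, 1), (1, 0), (1, 1), (2, 0), (2, 1), (3, 0), (3, 1), (4, 0), (4, 1), (5, 0), (5, 1), (6, 0), (6, 1), (7, 0), (7, 1)]
Unfold 5 (reflect across v@2): 32 holes -> [(0, 0), (0, 1), (0, 2), (0, 3), (1, 0), (1, 1), (1, 2), (1, 3), (2, 0), (2, 1), (2, 2), (2, 3), (3, 0), (3, 1), (3, 2), (3, 3), (4, 0), (4, 1), (4, 2), (4, 3), (5, 0), (5, 1), (5, 2), (5, 3), (6, 0), (6, 1), (6, 2), (6, 3), (7, 0), (7, 1), (7, 2), (7, 3)]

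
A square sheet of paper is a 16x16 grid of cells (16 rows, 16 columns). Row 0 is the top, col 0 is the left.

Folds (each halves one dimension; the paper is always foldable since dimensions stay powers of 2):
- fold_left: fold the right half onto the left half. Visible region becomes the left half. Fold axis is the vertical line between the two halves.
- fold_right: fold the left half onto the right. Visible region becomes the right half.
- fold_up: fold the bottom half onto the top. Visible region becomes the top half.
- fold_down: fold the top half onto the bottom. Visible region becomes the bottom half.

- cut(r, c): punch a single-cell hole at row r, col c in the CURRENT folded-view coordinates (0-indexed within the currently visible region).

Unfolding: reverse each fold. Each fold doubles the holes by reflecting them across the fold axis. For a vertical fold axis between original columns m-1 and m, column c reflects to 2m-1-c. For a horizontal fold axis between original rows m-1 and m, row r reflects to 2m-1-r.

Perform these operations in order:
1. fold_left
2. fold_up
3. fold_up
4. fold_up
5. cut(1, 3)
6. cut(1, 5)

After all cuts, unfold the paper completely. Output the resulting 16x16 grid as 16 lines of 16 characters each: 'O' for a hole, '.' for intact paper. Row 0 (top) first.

Answer: ................
...O.O....O.O...
...O.O....O.O...
................
................
...O.O....O.O...
...O.O....O.O...
................
................
...O.O....O.O...
...O.O....O.O...
................
................
...O.O....O.O...
...O.O....O.O...
................

Derivation:
Op 1 fold_left: fold axis v@8; visible region now rows[0,16) x cols[0,8) = 16x8
Op 2 fold_up: fold axis h@8; visible region now rows[0,8) x cols[0,8) = 8x8
Op 3 fold_up: fold axis h@4; visible region now rows[0,4) x cols[0,8) = 4x8
Op 4 fold_up: fold axis h@2; visible region now rows[0,2) x cols[0,8) = 2x8
Op 5 cut(1, 3): punch at orig (1,3); cuts so far [(1, 3)]; region rows[0,2) x cols[0,8) = 2x8
Op 6 cut(1, 5): punch at orig (1,5); cuts so far [(1, 3), (1, 5)]; region rows[0,2) x cols[0,8) = 2x8
Unfold 1 (reflect across h@2): 4 holes -> [(1, 3), (1, 5), (2, 3), (2, 5)]
Unfold 2 (reflect across h@4): 8 holes -> [(1, 3), (1, 5), (2, 3), (2, 5), (5, 3), (5, 5), (6, 3), (6, 5)]
Unfold 3 (reflect across h@8): 16 holes -> [(1, 3), (1, 5), (2, 3), (2, 5), (5, 3), (5, 5), (6, 3), (6, 5), (9, 3), (9, 5), (10, 3), (10, 5), (13, 3), (13, 5), (14, 3), (14, 5)]
Unfold 4 (reflect across v@8): 32 holes -> [(1, 3), (1, 5), (1, 10), (1, 12), (2, 3), (2, 5), (2, 10), (2, 12), (5, 3), (5, 5), (5, 10), (5, 12), (6, 3), (6, 5), (6, 10), (6, 12), (9, 3), (9, 5), (9, 10), (9, 12), (10, 3), (10, 5), (10, 10), (10, 12), (13, 3), (13, 5), (13, 10), (13, 12), (14, 3), (14, 5), (14, 10), (14, 12)]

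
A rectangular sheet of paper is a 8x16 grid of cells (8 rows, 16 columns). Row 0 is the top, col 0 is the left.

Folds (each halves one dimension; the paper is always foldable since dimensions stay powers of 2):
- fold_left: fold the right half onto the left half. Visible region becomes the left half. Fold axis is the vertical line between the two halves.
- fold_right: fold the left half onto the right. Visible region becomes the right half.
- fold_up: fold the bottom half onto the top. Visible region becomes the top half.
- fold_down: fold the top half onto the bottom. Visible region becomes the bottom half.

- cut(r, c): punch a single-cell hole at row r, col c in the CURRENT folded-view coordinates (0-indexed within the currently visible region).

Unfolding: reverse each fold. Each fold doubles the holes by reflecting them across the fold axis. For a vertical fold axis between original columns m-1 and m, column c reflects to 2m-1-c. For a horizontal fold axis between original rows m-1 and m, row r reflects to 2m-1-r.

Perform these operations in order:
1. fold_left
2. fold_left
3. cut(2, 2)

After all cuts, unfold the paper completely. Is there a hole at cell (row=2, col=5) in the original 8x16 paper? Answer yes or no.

Op 1 fold_left: fold axis v@8; visible region now rows[0,8) x cols[0,8) = 8x8
Op 2 fold_left: fold axis v@4; visible region now rows[0,8) x cols[0,4) = 8x4
Op 3 cut(2, 2): punch at orig (2,2); cuts so far [(2, 2)]; region rows[0,8) x cols[0,4) = 8x4
Unfold 1 (reflect across v@4): 2 holes -> [(2, 2), (2, 5)]
Unfold 2 (reflect across v@8): 4 holes -> [(2, 2), (2, 5), (2, 10), (2, 13)]
Holes: [(2, 2), (2, 5), (2, 10), (2, 13)]

Answer: yes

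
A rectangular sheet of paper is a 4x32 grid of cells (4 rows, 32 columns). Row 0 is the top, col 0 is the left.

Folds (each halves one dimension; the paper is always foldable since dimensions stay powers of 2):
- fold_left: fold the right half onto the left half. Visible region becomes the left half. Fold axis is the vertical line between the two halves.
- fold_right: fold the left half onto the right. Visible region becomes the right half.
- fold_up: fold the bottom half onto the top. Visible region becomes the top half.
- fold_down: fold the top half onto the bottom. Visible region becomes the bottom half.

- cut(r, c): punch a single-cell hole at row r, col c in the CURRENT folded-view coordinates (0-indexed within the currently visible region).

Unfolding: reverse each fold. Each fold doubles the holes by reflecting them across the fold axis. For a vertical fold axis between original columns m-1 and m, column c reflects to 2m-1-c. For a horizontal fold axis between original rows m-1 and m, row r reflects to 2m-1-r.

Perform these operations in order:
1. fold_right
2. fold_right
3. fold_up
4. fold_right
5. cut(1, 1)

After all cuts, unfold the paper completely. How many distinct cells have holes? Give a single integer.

Op 1 fold_right: fold axis v@16; visible region now rows[0,4) x cols[16,32) = 4x16
Op 2 fold_right: fold axis v@24; visible region now rows[0,4) x cols[24,32) = 4x8
Op 3 fold_up: fold axis h@2; visible region now rows[0,2) x cols[24,32) = 2x8
Op 4 fold_right: fold axis v@28; visible region now rows[0,2) x cols[28,32) = 2x4
Op 5 cut(1, 1): punch at orig (1,29); cuts so far [(1, 29)]; region rows[0,2) x cols[28,32) = 2x4
Unfold 1 (reflect across v@28): 2 holes -> [(1, 26), (1, 29)]
Unfold 2 (reflect across h@2): 4 holes -> [(1, 26), (1, 29), (2, 26), (2, 29)]
Unfold 3 (reflect across v@24): 8 holes -> [(1, 18), (1, 21), (1, 26), (1, 29), (2, 18), (2, 21), (2, 26), (2, 29)]
Unfold 4 (reflect across v@16): 16 holes -> [(1, 2), (1, 5), (1, 10), (1, 13), (1, 18), (1, 21), (1, 26), (1, 29), (2, 2), (2, 5), (2, 10), (2, 13), (2, 18), (2, 21), (2, 26), (2, 29)]

Answer: 16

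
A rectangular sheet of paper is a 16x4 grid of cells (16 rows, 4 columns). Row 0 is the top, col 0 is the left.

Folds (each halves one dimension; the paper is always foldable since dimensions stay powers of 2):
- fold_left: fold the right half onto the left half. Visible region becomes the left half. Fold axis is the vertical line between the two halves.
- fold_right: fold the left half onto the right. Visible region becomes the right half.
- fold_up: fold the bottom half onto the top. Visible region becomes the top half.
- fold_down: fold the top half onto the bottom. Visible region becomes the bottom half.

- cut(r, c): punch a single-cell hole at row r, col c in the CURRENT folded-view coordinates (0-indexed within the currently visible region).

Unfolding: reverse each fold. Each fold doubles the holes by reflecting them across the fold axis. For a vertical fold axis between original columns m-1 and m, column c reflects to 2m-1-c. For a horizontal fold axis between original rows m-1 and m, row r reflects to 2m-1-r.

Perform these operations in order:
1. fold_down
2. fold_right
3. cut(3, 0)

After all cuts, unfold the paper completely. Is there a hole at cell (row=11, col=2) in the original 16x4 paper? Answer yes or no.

Op 1 fold_down: fold axis h@8; visible region now rows[8,16) x cols[0,4) = 8x4
Op 2 fold_right: fold axis v@2; visible region now rows[8,16) x cols[2,4) = 8x2
Op 3 cut(3, 0): punch at orig (11,2); cuts so far [(11, 2)]; region rows[8,16) x cols[2,4) = 8x2
Unfold 1 (reflect across v@2): 2 holes -> [(11, 1), (11, 2)]
Unfold 2 (reflect across h@8): 4 holes -> [(4, 1), (4, 2), (11, 1), (11, 2)]
Holes: [(4, 1), (4, 2), (11, 1), (11, 2)]

Answer: yes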